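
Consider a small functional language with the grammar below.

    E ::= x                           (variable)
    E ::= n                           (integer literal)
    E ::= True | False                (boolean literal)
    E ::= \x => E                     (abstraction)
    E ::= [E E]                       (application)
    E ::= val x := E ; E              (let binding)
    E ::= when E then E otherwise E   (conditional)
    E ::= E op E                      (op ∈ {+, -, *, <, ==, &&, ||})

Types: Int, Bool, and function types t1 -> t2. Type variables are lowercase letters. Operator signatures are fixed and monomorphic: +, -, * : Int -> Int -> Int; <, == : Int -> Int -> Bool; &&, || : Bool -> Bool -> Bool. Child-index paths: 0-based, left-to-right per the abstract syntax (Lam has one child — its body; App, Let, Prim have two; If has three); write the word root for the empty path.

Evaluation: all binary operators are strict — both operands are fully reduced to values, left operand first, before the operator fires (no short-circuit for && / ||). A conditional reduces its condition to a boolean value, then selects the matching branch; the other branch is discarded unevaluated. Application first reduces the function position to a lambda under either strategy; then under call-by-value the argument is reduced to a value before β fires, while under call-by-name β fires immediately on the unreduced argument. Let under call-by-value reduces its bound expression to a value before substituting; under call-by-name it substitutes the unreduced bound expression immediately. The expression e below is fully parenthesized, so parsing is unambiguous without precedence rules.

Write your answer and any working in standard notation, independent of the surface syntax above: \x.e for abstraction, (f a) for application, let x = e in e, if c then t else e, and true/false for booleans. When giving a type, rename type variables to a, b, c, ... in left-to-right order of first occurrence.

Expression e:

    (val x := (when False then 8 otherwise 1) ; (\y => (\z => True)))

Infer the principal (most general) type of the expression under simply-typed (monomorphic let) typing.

Answer: a -> b -> Bool

Working:
  unify Bool ~ Bool
  unify Int ~ Int
let x : Int
\z._ : b -> Bool
\y._ : a -> b -> Bool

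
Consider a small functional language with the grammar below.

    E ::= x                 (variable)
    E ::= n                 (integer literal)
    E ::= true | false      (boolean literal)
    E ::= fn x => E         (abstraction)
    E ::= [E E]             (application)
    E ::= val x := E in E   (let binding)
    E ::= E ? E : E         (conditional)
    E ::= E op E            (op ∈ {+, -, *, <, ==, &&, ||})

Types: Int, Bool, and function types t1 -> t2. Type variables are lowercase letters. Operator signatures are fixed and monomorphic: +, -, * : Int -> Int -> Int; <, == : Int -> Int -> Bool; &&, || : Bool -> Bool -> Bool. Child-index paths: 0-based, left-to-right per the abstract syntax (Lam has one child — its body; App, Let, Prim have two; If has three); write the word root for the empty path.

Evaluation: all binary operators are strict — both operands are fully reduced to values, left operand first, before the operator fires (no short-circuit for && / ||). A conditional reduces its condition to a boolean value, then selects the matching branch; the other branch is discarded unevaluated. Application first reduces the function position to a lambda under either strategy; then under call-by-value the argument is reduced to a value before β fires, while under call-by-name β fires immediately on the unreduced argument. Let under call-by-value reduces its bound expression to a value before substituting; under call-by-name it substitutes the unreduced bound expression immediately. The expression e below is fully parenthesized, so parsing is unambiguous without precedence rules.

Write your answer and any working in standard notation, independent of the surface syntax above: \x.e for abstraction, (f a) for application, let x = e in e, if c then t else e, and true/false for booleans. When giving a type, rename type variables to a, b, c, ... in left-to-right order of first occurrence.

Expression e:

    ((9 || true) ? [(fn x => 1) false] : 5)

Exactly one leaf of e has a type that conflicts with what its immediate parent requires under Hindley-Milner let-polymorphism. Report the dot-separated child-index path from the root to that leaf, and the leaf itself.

Working:
  unify Int ~ Bool
  FAIL: mismatch Int ~ Bool

Answer: 0.0 : 9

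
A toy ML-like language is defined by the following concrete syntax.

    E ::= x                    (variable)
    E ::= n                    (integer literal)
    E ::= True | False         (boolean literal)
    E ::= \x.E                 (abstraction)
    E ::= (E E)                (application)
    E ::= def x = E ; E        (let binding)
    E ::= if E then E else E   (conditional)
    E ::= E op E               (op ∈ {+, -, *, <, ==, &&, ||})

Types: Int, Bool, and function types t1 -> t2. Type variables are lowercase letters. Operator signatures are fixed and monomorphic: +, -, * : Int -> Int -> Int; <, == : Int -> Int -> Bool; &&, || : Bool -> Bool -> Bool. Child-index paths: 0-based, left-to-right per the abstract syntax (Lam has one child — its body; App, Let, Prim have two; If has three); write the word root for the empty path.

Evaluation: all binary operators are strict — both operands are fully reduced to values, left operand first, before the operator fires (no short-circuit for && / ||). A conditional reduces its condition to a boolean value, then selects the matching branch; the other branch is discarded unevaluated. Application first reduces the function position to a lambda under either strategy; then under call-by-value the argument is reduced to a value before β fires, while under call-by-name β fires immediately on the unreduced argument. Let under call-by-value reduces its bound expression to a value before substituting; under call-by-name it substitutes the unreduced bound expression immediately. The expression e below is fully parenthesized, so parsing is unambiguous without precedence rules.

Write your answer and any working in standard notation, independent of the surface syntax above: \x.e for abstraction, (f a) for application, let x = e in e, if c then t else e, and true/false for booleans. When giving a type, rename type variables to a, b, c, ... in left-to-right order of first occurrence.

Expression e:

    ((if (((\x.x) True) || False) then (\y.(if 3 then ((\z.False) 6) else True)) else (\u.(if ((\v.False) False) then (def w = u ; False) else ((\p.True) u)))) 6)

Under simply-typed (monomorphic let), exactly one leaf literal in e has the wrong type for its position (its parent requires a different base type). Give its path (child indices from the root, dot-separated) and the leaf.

Derivation:
x : a
\x._ : a -> a
  unify a -> a ~ Bool -> b
  unify a ~ Bool
  unify Bool ~ b
_ _ : Bool
  unify Bool ~ Bool
  unify Bool ~ Bool
  unify Bool ~ Bool
  unify Int ~ Bool
  FAIL: mismatch Int ~ Bool

Answer: 0.1.0.0 : 3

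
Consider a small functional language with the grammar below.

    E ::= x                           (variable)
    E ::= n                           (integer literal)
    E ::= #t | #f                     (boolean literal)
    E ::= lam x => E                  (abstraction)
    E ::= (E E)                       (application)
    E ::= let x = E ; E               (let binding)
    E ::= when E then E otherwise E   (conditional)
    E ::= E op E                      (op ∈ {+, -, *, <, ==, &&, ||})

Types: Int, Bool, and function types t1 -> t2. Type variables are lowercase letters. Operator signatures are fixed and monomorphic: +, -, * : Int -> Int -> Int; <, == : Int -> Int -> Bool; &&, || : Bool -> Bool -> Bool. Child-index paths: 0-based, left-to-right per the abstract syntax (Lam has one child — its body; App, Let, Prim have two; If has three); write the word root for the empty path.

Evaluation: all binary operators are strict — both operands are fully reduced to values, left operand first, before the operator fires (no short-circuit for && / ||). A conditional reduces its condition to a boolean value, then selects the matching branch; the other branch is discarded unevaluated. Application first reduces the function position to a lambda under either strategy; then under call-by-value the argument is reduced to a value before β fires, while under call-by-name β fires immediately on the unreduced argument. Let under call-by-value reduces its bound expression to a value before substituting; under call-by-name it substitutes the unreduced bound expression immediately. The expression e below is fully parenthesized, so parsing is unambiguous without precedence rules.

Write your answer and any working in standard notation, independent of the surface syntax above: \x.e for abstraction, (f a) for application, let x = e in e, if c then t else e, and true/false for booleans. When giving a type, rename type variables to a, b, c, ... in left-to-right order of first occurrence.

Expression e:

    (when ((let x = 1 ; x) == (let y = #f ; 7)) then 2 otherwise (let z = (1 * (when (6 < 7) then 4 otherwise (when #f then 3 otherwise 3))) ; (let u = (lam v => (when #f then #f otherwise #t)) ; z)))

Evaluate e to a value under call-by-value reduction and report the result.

Answer: 4

Trace:
step 0: (if ((let x = 1 in x) == (let y = false in 7)) then 2 else (let z = (1 * (if (6 < 7) then 4 else (if false then 3 else 3))) in (let u = (\v.(if false then false else true)) in z)))
step 1: [let@0.0] (if (1 == (let y = false in 7)) then 2 else (let z = (1 * (if (6 < 7) then 4 else (if false then 3 else 3))) in (let u = (\v.(if false then false else true)) in z)))
step 2: [let@0.1] (if (1 == 7) then 2 else (let z = (1 * (if (6 < 7) then 4 else (if false then 3 else 3))) in (let u = (\v.(if false then false else true)) in z)))
step 3: [delta@0] (if false then 2 else (let z = (1 * (if (6 < 7) then 4 else (if false then 3 else 3))) in (let u = (\v.(if false then false else true)) in z)))
step 4: [if@root] (let z = (1 * (if (6 < 7) then 4 else (if false then 3 else 3))) in (let u = (\v.(if false then false else true)) in z))
step 5: [delta@0.1.0] (let z = (1 * (if true then 4 else (if false then 3 else 3))) in (let u = (\v.(if false then false else true)) in z))
step 6: [if@0.1] (let z = (1 * 4) in (let u = (\v.(if false then false else true)) in z))
step 7: [delta@0] (let z = 4 in (let u = (\v.(if false then false else true)) in z))
step 8: [let@root] (let u = (\v.(if false then false else true)) in 4)
step 9: [let@root] 4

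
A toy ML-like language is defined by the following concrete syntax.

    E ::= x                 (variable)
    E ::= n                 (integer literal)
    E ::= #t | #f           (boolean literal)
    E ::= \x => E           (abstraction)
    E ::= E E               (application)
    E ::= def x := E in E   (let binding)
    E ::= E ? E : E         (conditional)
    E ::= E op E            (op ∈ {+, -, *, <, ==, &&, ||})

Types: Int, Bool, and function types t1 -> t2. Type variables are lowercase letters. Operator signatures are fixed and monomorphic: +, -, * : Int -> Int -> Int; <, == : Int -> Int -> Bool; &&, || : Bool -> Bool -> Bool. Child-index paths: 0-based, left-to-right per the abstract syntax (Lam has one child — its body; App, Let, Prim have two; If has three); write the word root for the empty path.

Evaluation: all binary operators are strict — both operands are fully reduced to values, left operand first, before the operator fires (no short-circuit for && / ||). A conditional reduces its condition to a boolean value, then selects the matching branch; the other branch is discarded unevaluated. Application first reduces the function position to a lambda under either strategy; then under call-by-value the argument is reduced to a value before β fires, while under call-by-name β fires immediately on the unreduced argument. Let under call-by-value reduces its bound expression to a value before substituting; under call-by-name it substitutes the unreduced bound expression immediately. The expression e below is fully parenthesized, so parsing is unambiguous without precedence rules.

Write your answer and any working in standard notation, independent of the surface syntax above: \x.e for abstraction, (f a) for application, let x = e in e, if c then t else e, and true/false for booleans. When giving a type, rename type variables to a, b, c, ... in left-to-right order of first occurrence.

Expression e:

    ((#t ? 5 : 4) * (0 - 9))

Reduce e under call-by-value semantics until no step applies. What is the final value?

Derivation:
step 0: ((if true then 5 else 4) * (0 - 9))
step 1: [if@0] (5 * (0 - 9))
step 2: [delta@1] (5 * -9)
step 3: [delta@root] -45

Answer: -45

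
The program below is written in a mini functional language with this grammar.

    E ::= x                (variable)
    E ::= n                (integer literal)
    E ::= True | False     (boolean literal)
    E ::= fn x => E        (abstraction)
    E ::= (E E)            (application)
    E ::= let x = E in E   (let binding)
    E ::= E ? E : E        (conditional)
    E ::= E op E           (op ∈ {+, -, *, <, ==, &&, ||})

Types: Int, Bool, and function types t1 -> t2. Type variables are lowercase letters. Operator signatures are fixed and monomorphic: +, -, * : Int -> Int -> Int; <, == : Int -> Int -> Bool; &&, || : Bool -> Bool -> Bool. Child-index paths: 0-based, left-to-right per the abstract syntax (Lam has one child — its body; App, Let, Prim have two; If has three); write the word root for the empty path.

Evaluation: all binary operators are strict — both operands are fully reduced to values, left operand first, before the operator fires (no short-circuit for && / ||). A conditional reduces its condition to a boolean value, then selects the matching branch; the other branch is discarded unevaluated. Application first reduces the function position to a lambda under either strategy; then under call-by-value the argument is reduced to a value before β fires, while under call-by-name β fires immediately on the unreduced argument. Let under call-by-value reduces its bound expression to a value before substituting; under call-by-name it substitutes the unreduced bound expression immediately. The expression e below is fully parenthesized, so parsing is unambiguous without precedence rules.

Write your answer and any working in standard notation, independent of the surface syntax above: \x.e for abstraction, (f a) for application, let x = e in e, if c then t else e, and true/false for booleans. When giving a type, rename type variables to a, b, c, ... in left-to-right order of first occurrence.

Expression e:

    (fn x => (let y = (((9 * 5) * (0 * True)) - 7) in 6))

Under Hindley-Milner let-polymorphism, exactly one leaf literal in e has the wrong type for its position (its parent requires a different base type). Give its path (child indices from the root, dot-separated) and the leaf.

Working:
  unify Int ~ Int
  unify Int ~ Int
  unify Int ~ Int
  unify Int ~ Int
  unify Bool ~ Int
  FAIL: mismatch Bool ~ Int

Answer: 0.0.0.1.1 : true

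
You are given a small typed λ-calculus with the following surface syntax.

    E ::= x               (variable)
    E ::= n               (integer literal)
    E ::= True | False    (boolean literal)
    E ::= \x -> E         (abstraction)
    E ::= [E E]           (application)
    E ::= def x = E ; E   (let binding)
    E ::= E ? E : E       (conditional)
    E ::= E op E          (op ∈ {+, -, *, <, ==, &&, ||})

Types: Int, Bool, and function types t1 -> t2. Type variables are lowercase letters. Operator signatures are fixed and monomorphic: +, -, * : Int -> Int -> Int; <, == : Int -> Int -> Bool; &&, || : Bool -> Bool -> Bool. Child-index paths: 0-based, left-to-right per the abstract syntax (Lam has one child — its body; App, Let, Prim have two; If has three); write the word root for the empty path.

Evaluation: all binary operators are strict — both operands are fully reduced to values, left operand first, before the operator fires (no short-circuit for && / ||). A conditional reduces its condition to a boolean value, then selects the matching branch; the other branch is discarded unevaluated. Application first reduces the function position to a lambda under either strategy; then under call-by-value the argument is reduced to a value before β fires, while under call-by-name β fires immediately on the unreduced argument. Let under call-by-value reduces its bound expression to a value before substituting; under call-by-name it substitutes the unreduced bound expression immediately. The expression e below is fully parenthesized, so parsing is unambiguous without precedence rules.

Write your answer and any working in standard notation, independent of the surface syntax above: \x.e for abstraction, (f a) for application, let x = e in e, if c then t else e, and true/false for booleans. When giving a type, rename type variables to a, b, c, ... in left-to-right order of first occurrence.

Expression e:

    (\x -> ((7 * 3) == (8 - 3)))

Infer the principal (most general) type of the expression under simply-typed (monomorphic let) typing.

Trace:
  unify Int ~ Int
  unify Int ~ Int
  unify Int ~ Int
  unify Int ~ Int
  unify Int ~ Int
  unify Int ~ Int
\x._ : a -> Bool

Answer: a -> Bool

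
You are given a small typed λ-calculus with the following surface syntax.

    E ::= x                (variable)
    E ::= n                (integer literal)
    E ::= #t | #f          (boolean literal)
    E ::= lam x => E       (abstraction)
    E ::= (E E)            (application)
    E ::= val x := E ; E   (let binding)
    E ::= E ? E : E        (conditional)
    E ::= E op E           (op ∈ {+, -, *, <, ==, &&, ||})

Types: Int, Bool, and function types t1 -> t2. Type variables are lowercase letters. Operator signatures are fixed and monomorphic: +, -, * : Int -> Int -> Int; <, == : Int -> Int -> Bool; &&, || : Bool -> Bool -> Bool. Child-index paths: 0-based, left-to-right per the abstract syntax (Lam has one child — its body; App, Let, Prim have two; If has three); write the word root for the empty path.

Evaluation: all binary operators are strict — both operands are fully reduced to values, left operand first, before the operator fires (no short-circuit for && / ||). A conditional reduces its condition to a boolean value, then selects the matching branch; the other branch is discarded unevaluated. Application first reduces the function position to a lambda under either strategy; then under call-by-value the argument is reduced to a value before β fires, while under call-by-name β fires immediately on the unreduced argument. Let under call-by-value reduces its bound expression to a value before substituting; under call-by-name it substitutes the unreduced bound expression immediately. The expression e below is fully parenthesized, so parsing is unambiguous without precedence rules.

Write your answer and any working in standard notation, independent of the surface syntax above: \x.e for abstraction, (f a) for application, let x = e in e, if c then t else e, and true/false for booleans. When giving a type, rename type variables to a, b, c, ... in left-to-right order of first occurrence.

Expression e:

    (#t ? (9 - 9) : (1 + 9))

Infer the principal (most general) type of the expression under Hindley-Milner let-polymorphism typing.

Answer: Int

Working:
  unify Bool ~ Bool
  unify Int ~ Int
  unify Int ~ Int
  unify Int ~ Int
  unify Int ~ Int
  unify Int ~ Int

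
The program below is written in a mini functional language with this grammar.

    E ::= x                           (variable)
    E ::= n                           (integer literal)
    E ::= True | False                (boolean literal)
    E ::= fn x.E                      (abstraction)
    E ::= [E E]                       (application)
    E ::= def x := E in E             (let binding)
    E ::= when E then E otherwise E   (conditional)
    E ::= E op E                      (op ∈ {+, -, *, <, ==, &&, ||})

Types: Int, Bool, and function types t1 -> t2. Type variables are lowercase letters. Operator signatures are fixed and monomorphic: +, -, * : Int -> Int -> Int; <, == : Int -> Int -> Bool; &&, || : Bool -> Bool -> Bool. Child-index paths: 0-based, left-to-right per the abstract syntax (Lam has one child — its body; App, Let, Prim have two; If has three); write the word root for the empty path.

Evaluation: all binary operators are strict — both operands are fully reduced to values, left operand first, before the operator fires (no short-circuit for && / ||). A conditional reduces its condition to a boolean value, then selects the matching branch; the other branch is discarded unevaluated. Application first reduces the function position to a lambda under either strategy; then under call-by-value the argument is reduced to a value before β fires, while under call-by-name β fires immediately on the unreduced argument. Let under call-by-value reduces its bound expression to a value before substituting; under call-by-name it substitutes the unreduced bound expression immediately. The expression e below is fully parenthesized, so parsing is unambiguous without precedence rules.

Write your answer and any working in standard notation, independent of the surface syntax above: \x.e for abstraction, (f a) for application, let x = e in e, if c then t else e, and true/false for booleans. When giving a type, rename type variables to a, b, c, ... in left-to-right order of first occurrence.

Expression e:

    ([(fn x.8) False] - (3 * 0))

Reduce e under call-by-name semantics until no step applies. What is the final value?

Answer: 8

Working:
step 0: (((\x.8) false) - (3 * 0))
step 1: [beta@0] (8 - (3 * 0))
step 2: [delta@1] (8 - 0)
step 3: [delta@root] 8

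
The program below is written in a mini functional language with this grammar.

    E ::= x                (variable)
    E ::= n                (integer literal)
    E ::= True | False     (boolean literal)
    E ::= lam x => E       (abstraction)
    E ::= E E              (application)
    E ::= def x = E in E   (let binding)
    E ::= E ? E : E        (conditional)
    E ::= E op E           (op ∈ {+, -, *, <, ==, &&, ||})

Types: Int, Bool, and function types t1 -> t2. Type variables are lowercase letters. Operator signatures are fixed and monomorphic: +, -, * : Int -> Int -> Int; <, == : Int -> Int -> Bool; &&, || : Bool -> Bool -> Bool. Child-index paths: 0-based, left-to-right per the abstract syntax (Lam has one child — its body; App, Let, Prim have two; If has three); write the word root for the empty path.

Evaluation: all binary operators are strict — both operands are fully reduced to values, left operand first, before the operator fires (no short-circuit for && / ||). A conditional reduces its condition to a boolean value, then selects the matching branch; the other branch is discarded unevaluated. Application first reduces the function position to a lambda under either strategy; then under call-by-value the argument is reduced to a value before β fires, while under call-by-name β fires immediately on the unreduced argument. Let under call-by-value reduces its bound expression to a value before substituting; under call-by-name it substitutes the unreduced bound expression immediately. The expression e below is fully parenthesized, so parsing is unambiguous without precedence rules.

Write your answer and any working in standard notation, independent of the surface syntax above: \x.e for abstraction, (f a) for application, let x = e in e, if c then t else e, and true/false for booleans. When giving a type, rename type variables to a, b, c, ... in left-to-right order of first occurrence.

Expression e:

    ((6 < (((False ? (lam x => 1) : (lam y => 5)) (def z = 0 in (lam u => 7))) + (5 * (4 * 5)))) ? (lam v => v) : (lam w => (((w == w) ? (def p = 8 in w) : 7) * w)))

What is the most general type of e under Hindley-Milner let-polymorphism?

Answer: Int -> Int

Trace:
  unify Int ~ Int
  unify Bool ~ Bool
\x._ : a -> Int
\y._ : b -> Int
  unify a -> Int ~ b -> Int
  unify a ~ b
  unify Int ~ Int
let z : Int
\u._ : c -> Int
  unify b -> Int ~ (c -> Int) -> d
  unify b ~ c -> Int
  unify Int ~ d
_ _ : Int
  unify Int ~ Int
  unify Int ~ Int
  unify Int ~ Int
  unify Int ~ Int
  unify Int ~ Int
  unify Int ~ Int
  unify Int ~ Int
  unify Bool ~ Bool
v : e
\v._ : e -> e
w : f
  unify f ~ Int
w : Int
  unify Int ~ Int
  unify Bool ~ Bool
let p : Int
w : Int
  unify Int ~ Int
  unify Int ~ Int
w : Int
  unify Int ~ Int
\w._ : Int -> Int
  unify e -> e ~ Int -> Int
  unify e ~ Int
  unify Int ~ Int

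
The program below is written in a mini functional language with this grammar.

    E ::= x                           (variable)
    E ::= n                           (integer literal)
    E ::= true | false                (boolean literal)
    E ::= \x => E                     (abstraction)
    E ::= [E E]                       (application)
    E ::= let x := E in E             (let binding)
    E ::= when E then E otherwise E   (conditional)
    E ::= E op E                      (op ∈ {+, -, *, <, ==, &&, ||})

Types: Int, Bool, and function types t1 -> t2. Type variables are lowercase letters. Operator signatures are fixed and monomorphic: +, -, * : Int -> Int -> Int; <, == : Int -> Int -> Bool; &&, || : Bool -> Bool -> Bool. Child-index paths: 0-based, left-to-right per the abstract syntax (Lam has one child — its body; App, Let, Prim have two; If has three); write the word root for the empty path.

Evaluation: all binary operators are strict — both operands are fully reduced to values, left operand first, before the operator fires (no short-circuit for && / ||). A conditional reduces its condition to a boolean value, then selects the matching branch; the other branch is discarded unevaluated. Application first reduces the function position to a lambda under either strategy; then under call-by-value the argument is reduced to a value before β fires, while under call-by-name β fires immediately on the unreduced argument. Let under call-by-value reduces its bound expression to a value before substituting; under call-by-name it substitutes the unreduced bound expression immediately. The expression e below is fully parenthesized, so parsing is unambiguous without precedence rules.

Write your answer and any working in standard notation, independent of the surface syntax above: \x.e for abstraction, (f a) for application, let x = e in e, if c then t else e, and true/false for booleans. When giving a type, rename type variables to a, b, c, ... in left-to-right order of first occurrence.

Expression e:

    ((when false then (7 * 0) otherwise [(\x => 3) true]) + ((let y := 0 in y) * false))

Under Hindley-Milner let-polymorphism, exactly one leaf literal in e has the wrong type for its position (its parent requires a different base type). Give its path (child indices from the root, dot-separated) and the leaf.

Answer: 1.1 : false

Trace:
  unify Bool ~ Bool
  unify Int ~ Int
  unify Int ~ Int
\x._ : a -> Int
  unify a -> Int ~ Bool -> b
  unify a ~ Bool
  unify Int ~ b
_ _ : Int
  unify Int ~ Int
  unify Int ~ Int
let y : Int
y : Int
  unify Int ~ Int
  unify Bool ~ Int
  FAIL: mismatch Bool ~ Int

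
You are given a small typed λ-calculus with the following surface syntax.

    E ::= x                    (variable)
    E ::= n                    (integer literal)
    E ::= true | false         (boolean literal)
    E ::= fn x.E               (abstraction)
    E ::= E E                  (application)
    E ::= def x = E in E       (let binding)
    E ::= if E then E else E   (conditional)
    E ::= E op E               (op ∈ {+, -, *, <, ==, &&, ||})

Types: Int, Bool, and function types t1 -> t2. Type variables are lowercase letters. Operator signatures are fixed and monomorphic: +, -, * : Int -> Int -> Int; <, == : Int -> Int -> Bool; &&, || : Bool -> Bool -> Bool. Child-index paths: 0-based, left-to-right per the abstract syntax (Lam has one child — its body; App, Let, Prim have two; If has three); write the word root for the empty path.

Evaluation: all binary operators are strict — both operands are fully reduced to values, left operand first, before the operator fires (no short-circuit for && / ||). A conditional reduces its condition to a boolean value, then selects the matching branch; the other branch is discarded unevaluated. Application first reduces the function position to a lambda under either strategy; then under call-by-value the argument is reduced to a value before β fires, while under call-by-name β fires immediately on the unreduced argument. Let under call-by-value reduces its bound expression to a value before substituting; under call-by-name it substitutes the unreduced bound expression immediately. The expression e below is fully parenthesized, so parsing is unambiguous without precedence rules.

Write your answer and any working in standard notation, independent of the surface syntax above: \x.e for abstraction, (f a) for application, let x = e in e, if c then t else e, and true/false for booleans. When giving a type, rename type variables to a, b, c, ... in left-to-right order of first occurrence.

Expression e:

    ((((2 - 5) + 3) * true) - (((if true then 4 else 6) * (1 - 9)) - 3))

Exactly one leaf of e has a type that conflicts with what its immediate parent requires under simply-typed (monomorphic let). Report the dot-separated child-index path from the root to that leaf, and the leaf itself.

Working:
  unify Int ~ Int
  unify Int ~ Int
  unify Int ~ Int
  unify Int ~ Int
  unify Int ~ Int
  unify Bool ~ Int
  FAIL: mismatch Bool ~ Int

Answer: 0.1 : true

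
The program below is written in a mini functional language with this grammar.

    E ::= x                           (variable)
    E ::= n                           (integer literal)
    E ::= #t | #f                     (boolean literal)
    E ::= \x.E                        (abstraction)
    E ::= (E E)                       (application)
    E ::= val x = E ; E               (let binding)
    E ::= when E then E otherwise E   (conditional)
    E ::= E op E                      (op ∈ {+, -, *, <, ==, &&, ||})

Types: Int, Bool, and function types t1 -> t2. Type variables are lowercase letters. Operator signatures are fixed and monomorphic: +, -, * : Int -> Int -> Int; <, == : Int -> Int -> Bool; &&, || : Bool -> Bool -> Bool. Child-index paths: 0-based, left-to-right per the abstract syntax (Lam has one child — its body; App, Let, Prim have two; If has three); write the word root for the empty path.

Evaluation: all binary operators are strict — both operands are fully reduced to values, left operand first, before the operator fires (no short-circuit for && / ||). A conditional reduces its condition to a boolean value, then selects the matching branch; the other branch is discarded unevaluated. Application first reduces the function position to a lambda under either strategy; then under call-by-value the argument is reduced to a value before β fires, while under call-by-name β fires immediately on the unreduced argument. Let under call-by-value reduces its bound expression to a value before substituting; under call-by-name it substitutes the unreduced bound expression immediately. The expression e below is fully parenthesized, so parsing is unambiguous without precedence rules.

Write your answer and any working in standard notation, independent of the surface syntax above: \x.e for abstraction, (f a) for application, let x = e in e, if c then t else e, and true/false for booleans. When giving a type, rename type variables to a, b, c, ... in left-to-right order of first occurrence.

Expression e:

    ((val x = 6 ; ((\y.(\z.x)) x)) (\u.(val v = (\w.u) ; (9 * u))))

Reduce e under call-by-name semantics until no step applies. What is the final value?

Derivation:
step 0: ((let x = 6 in ((\y.(\z.x)) x)) (\u.(let v = (\w.u) in (9 * u))))
step 1: [let@0] (((\y.(\z.6)) 6) (\u.(let v = (\w.u) in (9 * u))))
step 2: [beta@0] ((\z.6) (\u.(let v = (\w.u) in (9 * u))))
step 3: [beta@root] 6

Answer: 6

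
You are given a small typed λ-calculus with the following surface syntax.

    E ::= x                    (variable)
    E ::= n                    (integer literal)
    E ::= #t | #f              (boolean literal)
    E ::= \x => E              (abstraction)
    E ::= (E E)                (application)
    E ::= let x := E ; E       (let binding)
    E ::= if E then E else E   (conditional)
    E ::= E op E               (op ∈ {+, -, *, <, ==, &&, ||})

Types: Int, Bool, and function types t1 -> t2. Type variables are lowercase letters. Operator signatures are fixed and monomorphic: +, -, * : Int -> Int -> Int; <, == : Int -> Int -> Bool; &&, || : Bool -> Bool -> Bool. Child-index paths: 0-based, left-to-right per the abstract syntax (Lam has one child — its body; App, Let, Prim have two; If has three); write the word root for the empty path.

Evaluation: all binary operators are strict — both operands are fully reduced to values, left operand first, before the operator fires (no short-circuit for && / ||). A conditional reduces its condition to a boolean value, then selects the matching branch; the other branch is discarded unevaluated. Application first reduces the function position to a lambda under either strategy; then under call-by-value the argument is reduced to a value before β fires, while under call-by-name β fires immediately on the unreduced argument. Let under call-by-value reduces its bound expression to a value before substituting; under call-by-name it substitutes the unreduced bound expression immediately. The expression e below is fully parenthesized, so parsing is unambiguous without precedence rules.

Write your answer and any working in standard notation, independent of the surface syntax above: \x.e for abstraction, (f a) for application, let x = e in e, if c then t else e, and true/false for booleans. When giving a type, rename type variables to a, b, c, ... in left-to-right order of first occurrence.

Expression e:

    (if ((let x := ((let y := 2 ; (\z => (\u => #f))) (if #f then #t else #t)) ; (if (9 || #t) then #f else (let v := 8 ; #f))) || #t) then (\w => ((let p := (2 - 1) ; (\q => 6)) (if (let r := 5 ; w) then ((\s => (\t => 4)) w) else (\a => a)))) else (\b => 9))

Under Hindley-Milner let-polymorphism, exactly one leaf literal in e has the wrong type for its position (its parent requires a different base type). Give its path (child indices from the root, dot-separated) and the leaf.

Answer: 0.0.1.0.0 : 9

Working:
let y : Int
\u._ : b -> Bool
\z._ : a -> b -> Bool
  unify Bool ~ Bool
  unify Bool ~ Bool
  unify a -> b -> Bool ~ Bool -> c
  unify a ~ Bool
  unify b -> Bool ~ c
_ _ : b -> Bool
let x : forall. b -> Bool
  unify Int ~ Bool
  FAIL: mismatch Int ~ Bool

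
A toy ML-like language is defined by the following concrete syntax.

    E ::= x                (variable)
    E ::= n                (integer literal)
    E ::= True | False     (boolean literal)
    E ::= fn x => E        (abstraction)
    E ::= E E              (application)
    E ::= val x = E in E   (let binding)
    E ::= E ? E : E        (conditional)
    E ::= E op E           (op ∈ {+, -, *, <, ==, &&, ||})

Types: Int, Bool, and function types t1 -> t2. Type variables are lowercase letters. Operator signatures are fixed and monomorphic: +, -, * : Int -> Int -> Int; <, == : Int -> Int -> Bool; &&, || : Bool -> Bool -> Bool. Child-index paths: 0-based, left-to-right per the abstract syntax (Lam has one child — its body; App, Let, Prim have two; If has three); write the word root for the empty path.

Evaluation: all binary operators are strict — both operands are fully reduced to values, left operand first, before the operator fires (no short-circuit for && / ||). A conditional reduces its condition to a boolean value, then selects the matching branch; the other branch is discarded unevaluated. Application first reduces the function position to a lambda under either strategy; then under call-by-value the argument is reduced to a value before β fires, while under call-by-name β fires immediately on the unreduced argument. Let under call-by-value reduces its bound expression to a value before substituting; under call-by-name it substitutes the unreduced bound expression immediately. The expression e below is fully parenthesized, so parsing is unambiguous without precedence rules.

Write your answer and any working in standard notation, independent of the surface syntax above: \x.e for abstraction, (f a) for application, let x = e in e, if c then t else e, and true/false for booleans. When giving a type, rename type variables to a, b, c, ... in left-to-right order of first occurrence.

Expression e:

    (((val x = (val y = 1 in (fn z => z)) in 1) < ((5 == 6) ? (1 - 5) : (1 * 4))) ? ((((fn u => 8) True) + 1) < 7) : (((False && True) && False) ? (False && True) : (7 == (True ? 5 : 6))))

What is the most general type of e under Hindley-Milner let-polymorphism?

Trace:
let y : Int
z : a
\z._ : a -> a
let x : forall. a -> a
  unify Int ~ Int
  unify Int ~ Int
  unify Int ~ Int
  unify Bool ~ Bool
  unify Int ~ Int
  unify Int ~ Int
  unify Int ~ Int
  unify Int ~ Int
  unify Int ~ Int
  unify Int ~ Int
  unify Bool ~ Bool
\u._ : b -> Int
  unify b -> Int ~ Bool -> c
  unify b ~ Bool
  unify Int ~ c
_ _ : Int
  unify Int ~ Int
  unify Int ~ Int
  unify Int ~ Int
  unify Int ~ Int
  unify Bool ~ Bool
  unify Bool ~ Bool
  unify Bool ~ Bool
  unify Bool ~ Bool
  unify Bool ~ Bool
  unify Bool ~ Bool
  unify Bool ~ Bool
  unify Int ~ Int
  unify Bool ~ Bool
  unify Int ~ Int
  unify Int ~ Int
  unify Bool ~ Bool
  unify Bool ~ Bool

Answer: Bool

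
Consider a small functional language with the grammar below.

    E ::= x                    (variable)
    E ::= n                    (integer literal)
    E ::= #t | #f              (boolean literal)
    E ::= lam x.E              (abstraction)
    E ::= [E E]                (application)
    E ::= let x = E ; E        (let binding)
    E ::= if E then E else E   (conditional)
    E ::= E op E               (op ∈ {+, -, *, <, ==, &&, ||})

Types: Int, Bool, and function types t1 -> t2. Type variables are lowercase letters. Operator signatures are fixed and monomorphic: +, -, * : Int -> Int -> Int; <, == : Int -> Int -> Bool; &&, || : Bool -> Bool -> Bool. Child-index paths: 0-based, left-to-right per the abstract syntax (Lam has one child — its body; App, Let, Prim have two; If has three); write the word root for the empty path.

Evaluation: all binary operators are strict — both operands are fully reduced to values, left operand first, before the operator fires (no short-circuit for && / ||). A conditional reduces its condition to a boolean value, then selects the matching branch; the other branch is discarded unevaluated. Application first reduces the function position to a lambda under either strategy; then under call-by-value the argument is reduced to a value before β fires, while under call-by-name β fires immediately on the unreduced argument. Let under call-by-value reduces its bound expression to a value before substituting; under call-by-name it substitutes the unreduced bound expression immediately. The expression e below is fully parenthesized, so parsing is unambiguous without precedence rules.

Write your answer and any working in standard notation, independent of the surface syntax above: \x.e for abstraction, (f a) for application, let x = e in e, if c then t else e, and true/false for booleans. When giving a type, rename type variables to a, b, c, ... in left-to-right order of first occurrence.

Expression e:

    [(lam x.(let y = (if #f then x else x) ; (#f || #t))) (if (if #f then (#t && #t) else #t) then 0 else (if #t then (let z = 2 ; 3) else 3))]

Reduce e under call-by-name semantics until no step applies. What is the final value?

Answer: true

Trace:
step 0: ((\x.(let y = (if false then x else x) in (false || true))) (if (if false then (true && true) else true) then 0 else (if true then (let z = 2 in 3) else 3)))
step 1: [beta@root] (let y = (if false then (if (if false then (true && true) else true) then 0 else (if true then (let z = 2 in 3) else 3)) else (if (if false then (true && true) else true) then 0 else (if true then (let z = 2 in 3) else 3))) in (false || true))
step 2: [let@root] (false || true)
step 3: [delta@root] true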